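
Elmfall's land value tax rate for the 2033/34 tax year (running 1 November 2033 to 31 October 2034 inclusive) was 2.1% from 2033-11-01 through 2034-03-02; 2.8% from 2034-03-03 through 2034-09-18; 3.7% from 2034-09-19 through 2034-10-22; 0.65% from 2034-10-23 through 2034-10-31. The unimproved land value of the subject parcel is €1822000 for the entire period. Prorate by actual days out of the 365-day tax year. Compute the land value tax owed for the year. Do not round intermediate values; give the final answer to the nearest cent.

2033-11-01 to 2034-03-02: 122 days at 2.1% → €1822000 × 2.1% × 122/365 = €12788.9425
2034-03-03 to 2034-09-18: 200 days at 2.8% → €1822000 × 2.8% × 200/365 = €27953.9726
2034-09-19 to 2034-10-22: 34 days at 3.7% → €1822000 × 3.7% × 34/365 = €6279.6603
2034-10-23 to 2034-10-31: 9 days at 0.65% → €1822000 × 0.65% × 9/365 = €292.0192
Total = €47314.5945

€47314.59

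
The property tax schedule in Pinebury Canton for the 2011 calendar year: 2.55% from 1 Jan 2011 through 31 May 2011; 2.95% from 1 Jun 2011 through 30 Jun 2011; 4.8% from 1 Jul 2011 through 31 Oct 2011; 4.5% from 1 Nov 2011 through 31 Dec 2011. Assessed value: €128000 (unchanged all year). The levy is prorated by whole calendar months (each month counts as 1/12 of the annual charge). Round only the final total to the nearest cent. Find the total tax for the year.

1 Jan – 31 May 2011: 5 months at 2.55% → €128000 × 2.55% × 5/12 = €1360.0000
1 Jun – 30 Jun 2011: 1 month at 2.95% → €128000 × 2.95% × 1/12 = €314.6667
1 Jul – 31 Oct 2011: 4 months at 4.8% → €128000 × 4.8% × 4/12 = €2048.0000
1 Nov – 31 Dec 2011: 2 months at 4.5% → €128000 × 4.5% × 2/12 = €960.0000
Total = €4682.6667

€4682.67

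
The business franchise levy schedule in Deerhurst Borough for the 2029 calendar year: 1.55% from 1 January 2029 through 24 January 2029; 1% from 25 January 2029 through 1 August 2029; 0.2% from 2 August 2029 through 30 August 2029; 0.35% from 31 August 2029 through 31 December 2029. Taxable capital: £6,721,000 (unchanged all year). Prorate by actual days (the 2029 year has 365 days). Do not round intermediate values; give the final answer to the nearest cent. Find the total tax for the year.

1 January – 24 January 2029: 24 days at 1.55% → £6,721,000 × 1.55% × 24/365 = £6,849.8959
25 January – 1 August 2029: 189 days at 1% → £6,721,000 × 1% × 189/365 = £34,801.8904
2 August – 30 August 2029: 29 days at 0.2% → £6,721,000 × 0.2% × 29/365 = £1,067.9945
31 August – 31 December 2029: 123 days at 0.35% → £6,721,000 × 0.35% × 123/365 = £7,927.0973
Total = £50,646.8781

£50,646.88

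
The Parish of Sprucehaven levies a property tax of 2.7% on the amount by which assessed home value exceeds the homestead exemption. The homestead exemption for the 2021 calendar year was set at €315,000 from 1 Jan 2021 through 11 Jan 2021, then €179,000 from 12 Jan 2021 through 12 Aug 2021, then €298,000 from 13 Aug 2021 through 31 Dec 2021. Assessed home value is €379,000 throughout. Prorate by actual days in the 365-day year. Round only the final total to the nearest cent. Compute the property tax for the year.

1 Jan – 11 Jan 2021: 11 days, exemption €315,000 → (€379,000 − €315,000) × 2.7% × 11/365 = €52.0767
12 Jan – 12 Aug 2021: 213 days, exemption €179,000 → (€379,000 − €179,000) × 2.7% × 213/365 = €3,151.2329
13 Aug – 31 Dec 2021: 141 days, exemption €298,000 → (€379,000 − €298,000) × 2.7% × 141/365 = €844.8411
Total = €4,048.1507

€4,048.15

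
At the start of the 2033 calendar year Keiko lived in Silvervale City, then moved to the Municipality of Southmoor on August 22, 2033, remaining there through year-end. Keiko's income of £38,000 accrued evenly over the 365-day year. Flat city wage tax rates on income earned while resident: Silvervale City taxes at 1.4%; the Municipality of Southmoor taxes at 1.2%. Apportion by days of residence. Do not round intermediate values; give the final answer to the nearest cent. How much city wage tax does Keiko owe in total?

£504.52

Silvervale City, January 1 – August 21, 2033: 233 days → £38,000 × 1.4% × 233/365 = £339.6055
The Municipality of Southmoor, August 22 – December 31, 2033: 132 days → £38,000 × 1.2% × 132/365 = £164.9096
Total = £504.5151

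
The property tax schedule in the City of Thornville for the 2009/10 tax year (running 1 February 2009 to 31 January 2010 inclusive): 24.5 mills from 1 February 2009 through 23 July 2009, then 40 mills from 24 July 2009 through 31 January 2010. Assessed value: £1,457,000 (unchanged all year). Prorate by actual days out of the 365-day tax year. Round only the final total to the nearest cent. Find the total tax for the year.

£47,576.04

1 February – 23 July 2009: 173 days at 24.5 mills → £1,457,000 × 2.45% × 173/365 = £16,919.1630
24 July 2009 – 31 January 2010: 192 days at 40 mills → £1,457,000 × 4% × 192/365 = £30,656.8767
Total = £47,576.0397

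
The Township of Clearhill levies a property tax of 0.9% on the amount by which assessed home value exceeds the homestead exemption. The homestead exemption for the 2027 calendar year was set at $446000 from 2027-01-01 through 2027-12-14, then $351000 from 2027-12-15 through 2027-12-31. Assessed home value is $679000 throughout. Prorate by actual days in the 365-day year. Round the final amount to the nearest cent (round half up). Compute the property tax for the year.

$2136.82

2027-01-01 to 2027-12-14: 348 days, exemption $446000 → ($679000 − $446000) × 0.9% × 348/365 = $1999.3315
2027-12-15 to 2027-12-31: 17 days, exemption $351000 → ($679000 − $351000) × 0.9% × 17/365 = $137.4904
Total = $2136.8219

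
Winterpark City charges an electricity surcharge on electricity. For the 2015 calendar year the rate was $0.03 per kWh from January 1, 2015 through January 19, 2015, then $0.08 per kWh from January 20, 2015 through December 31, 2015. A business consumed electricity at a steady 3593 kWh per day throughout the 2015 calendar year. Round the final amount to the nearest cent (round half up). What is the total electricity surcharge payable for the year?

January 1 – January 19, 2015: 19 days × 3593 kWh/day = 68,267 kWh at $0.03/kWh → $2048.01
January 20 – December 31, 2015: 346 days × 3593 kWh/day = 1,243,178 kWh at $0.08/kWh → $99454.24

$101502.25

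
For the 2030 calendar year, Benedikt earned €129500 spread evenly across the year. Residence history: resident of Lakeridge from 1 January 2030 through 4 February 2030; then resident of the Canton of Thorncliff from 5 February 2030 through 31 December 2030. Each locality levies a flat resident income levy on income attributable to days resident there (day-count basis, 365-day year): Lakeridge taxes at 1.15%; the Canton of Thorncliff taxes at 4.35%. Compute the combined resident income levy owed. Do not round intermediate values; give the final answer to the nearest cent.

€5235.88

Lakeridge, 1 January – 4 February 2030: 35 days → €129500 × 1.15% × 35/365 = €142.8048
The Canton of Thorncliff, 5 February – 31 December 2030: 330 days → €129500 × 4.35% × 330/365 = €5093.0753
Total = €5235.8801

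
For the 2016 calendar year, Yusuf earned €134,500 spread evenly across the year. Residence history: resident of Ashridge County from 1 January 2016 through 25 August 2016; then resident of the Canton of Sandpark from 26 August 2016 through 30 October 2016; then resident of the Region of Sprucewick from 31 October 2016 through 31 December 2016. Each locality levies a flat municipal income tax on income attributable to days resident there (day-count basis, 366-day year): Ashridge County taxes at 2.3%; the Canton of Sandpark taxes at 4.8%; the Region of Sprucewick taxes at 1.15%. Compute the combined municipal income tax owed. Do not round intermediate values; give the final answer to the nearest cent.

Ashridge County, 1 January – 25 August 2016: 238 days → €134,500 × 2.3% × 238/366 = €2,011.6202
The Canton of Sandpark, 26 August – 30 October 2016: 66 days → €134,500 × 4.8% × 66/366 = €1,164.1967
The Region of Sprucewick, 31 October – 31 December 2016: 62 days → €134,500 × 1.15% × 62/366 = €262.0178
Total = €3,437.8347

€3,437.83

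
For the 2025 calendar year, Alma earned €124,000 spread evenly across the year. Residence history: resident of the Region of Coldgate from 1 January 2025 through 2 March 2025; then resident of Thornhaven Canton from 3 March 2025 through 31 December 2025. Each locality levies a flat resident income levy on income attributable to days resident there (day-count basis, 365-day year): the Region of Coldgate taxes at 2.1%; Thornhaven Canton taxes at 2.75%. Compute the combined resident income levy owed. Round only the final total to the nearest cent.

The Region of Coldgate, 1 January – 2 March 2025: 61 days → €124,000 × 2.1% × 61/365 = €435.1890
Thornhaven Canton, 3 March – 31 December 2025: 304 days → €124,000 × 2.75% × 304/365 = €2,840.1096
Total = €3,275.2986

€3,275.30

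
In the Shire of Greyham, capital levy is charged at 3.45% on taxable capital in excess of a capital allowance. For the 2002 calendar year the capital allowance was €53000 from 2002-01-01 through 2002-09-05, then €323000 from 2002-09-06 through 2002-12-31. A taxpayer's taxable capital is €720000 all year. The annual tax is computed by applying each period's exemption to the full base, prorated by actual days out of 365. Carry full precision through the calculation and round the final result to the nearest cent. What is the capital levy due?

€20025.60

2002-01-01 to 2002-09-05: 248 days, exemption €53000 → (€720000 − €53000) × 3.45% × 248/365 = €15635.2110
2002-09-06 to 2002-12-31: 117 days, exemption €323000 → (€720000 − €323000) × 3.45% × 117/365 = €4390.3849
Total = €20025.5959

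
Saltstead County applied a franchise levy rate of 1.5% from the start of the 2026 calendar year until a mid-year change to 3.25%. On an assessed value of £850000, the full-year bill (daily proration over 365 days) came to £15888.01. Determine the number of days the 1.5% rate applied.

288 days

Let d = days at the first rate; then 365 − d days at the second rate.
£850000 × [1.5%·d + 3.25%·(365−d)] / 365 = £15888.01
Solving gives d = 288, so the new rate took effect on October 16, 2026.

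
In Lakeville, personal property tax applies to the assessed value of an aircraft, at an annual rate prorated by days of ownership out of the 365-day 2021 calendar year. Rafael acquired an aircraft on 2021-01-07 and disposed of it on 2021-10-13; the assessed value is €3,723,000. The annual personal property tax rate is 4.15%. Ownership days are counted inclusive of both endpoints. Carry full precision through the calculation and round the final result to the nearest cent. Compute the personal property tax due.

€118,524.00

Days held (2021-01-07 to 2021-10-13): 280 out of 365
Tax = €3,723,000 × 4.15% × 280/365 = €118,524.0000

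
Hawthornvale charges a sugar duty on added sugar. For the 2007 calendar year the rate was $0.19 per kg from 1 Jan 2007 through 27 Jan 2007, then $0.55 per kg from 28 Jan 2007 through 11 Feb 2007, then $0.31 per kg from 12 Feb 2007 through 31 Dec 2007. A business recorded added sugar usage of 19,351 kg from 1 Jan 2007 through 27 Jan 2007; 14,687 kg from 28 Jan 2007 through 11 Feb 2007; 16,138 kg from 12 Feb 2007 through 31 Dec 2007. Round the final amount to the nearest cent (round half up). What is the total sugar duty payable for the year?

1 Jan – 27 Jan 2007: 19,351 kg at $0.19/kg → $3,676.69
28 Jan – 11 Feb 2007: 14,687 kg at $0.55/kg → $8,077.85
12 Feb – 31 Dec 2007: 16,138 kg at $0.31/kg → $5,002.78

$16,757.32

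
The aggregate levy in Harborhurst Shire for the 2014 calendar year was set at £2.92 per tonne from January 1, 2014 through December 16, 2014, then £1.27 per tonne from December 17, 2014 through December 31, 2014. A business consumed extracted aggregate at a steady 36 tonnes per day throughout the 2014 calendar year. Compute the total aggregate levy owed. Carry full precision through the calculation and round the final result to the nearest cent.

January 1 – December 16, 2014: 350 days × 36 tonnes/day = 12,600 tonnes at £2.92/tonne → £36,792.00
December 17 – December 31, 2014: 15 days × 36 tonnes/day = 540 tonnes at £1.27/tonne → £685.80

£37,477.80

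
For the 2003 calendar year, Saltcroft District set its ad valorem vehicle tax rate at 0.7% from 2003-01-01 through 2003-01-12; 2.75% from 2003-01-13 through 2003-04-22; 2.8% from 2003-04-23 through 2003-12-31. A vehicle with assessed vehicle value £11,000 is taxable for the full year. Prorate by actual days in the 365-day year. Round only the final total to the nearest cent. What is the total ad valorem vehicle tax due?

2003-01-01 to 2003-01-12: 12 days at 0.7% → £11,000 × 0.7% × 12/365 = £2.5315
2003-01-13 to 2003-04-22: 100 days at 2.75% → £11,000 × 2.75% × 100/365 = £82.8767
2003-04-23 to 2003-12-31: 253 days at 2.8% → £11,000 × 2.8% × 253/365 = £213.4904
Total = £298.8986

£298.90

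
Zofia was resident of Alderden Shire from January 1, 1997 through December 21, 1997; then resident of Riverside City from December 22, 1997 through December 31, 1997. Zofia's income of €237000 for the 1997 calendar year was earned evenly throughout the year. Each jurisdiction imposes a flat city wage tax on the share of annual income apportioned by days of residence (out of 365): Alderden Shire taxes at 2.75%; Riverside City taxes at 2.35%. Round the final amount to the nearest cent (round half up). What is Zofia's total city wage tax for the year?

Alderden Shire, January 1 – December 21, 1997: 355 days → €237000 × 2.75% × 355/365 = €6338.9384
Riverside City, December 22 – December 31, 1997: 10 days → €237000 × 2.35% × 10/365 = €152.5890
Total = €6491.5274

€6491.53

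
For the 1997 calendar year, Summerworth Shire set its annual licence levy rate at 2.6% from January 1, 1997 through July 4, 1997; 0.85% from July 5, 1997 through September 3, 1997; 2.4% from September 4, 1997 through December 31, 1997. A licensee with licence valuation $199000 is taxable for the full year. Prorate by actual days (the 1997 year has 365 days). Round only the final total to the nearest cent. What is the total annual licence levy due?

January 1 – July 4, 1997: 185 days at 2.6% → $199000 × 2.6% × 185/365 = $2622.4384
July 5 – September 3, 1997: 61 days at 0.85% → $199000 × 0.85% × 61/365 = $282.6890
September 4 – December 31, 1997: 119 days at 2.4% → $199000 × 2.4% × 119/365 = $1557.1068
Total = $4462.2342

$4462.23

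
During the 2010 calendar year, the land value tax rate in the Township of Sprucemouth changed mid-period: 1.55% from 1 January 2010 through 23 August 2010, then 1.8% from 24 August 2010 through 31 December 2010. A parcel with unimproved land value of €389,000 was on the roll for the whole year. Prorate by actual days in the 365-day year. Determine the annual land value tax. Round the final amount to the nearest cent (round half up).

€6,375.87

1 January – 23 August 2010: 235 days at 1.55% → €389,000 × 1.55% × 235/365 = €3,882.0068
24 August – 31 December 2010: 130 days at 1.8% → €389,000 × 1.8% × 130/365 = €2,493.8630
Total = €6,375.8699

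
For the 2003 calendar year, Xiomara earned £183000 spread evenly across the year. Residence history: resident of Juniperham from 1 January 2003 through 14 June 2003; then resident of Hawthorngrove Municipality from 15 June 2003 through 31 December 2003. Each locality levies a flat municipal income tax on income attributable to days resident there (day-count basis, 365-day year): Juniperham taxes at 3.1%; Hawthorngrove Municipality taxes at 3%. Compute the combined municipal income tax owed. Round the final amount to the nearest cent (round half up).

Juniperham, 1 January – 14 June 2003: 165 days → £183000 × 3.1% × 165/365 = £2564.5068
Hawthorngrove Municipality, 15 June – 31 December 2003: 200 days → £183000 × 3% × 200/365 = £3008.2192
Total = £5572.7260

£5572.73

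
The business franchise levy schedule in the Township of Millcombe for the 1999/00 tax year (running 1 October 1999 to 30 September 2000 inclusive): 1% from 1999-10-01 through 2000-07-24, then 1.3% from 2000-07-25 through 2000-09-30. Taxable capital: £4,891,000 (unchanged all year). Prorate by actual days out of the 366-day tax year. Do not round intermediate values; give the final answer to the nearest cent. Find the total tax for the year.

1999-10-01 to 2000-07-24: 298 days at 1% → £4,891,000 × 1% × 298/366 = £39,822.8962
2000-07-25 to 2000-09-30: 68 days at 1.3% → £4,891,000 × 1.3% × 68/366 = £11,813.2350
Total = £51,636.1311

£51,636.13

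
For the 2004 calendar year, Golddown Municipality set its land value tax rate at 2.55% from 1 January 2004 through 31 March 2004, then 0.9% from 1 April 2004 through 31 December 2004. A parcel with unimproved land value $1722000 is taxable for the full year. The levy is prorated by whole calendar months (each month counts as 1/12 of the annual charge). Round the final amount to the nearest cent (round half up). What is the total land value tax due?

$22601.25

1 January – 31 March 2004: 3 months at 2.55% → $1722000 × 2.55% × 3/12 = $10977.7500
1 April – 31 December 2004: 9 months at 0.9% → $1722000 × 0.9% × 9/12 = $11623.5000
Total = $22601.2500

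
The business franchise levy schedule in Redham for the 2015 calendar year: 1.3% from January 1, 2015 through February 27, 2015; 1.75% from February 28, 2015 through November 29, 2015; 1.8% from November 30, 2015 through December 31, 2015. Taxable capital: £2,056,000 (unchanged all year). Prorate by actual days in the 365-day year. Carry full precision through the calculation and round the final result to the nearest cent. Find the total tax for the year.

£34,599.95

January 1 – February 27, 2015: 58 days at 1.3% → £2,056,000 × 1.3% × 58/365 = £4,247.1890
February 28 – November 29, 2015: 275 days at 1.75% → £2,056,000 × 1.75% × 275/365 = £27,108.2192
November 30 – December 31, 2015: 32 days at 1.8% → £2,056,000 × 1.8% × 32/365 = £3,244.5370
Total = £34,599.9452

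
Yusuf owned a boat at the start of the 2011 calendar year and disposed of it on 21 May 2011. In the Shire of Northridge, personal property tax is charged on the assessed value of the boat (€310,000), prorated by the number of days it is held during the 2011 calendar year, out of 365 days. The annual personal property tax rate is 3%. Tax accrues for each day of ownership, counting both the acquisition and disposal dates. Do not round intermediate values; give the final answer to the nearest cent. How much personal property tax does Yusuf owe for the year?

Days held (1 January – 21 May 2011): 141 out of 365
Tax = €310,000 × 3% × 141/365 = €3,592.6027

€3,592.60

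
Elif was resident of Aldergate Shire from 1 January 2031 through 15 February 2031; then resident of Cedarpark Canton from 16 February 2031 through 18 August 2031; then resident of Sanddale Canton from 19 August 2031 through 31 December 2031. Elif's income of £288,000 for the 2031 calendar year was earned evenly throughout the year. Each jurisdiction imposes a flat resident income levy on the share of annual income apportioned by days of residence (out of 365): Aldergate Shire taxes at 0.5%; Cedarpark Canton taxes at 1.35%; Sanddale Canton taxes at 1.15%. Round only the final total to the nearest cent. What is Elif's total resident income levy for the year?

£3,366.44

Aldergate Shire, 1 January – 15 February 2031: 46 days → £288,000 × 0.5% × 46/365 = £181.4795
Cedarpark Canton, 16 February – 18 August 2031: 184 days → £288,000 × 1.35% × 184/365 = £1,959.9781
Sanddale Canton, 19 August – 31 December 2031: 135 days → £288,000 × 1.15% × 135/365 = £1,224.9863
Total = £3,366.4438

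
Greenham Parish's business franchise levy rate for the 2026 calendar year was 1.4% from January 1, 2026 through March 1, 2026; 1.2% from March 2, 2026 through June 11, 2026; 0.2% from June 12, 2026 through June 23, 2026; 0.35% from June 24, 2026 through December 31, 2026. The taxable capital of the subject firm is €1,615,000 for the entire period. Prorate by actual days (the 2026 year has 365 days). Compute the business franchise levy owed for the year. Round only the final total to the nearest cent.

January 1 – March 1, 2026: 60 days at 1.4% → €1,615,000 × 1.4% × 60/365 = €3,716.7123
March 2 – June 11, 2026: 102 days at 1.2% → €1,615,000 × 1.2% × 102/365 = €5,415.7808
June 12 – June 23, 2026: 12 days at 0.2% → €1,615,000 × 0.2% × 12/365 = €106.1918
June 24 – December 31, 2026: 191 days at 0.35% → €1,615,000 × 0.35% × 191/365 = €2,957.8836
Total = €12,196.5685

€12,196.57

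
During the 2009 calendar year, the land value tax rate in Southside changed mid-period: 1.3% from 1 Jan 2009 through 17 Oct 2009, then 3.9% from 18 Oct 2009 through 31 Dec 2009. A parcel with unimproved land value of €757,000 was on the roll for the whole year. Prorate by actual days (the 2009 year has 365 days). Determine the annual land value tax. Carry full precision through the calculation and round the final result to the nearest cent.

€13,885.25

1 Jan – 17 Oct 2009: 290 days at 1.3% → €757,000 × 1.3% × 290/365 = €7,818.8767
18 Oct – 31 Dec 2009: 75 days at 3.9% → €757,000 × 3.9% × 75/365 = €6,066.3699
Total = €13,885.2466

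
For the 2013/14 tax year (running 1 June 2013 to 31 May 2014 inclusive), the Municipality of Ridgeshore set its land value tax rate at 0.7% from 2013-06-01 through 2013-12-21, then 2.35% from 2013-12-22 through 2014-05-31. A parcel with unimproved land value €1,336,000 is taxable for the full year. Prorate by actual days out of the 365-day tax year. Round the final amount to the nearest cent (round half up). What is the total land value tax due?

2013-06-01 to 2013-12-21: 204 days at 0.7% → €1,336,000 × 0.7% × 204/365 = €5,226.8712
2013-12-22 to 2014-05-31: 161 days at 2.35% → €1,336,000 × 2.35% × 161/365 = €13,848.6466
Total = €19,075.5178

€19,075.52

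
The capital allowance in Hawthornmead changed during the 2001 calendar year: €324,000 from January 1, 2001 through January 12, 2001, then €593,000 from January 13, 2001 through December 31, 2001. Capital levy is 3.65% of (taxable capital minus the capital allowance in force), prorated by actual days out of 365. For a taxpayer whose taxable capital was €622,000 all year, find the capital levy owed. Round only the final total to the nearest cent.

January 1 – January 12, 2001: 12 days, exemption €324,000 → (€622,000 − €324,000) × 3.65% × 12/365 = €357.6000
January 13 – December 31, 2001: 353 days, exemption €593,000 → (€622,000 − €593,000) × 3.65% × 353/365 = €1,023.7000
Total = €1,381.3000

€1,381.30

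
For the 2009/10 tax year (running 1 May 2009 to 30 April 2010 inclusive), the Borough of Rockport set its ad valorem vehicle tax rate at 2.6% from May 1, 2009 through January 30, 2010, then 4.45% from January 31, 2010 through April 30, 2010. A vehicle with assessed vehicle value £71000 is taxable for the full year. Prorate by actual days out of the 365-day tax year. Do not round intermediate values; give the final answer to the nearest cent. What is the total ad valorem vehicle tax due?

£2169.88

May 1, 2009 – January 30, 2010: 275 days at 2.6% → £71000 × 2.6% × 275/365 = £1390.8219
January 31 – April 30, 2010: 90 days at 4.45% → £71000 × 4.45% × 90/365 = £779.0548
Total = £2169.8767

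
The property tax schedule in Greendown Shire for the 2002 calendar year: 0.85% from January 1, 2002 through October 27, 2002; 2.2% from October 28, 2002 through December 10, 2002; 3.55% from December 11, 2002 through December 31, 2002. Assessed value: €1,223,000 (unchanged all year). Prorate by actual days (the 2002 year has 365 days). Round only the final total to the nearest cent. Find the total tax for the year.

January 1 – October 27, 2002: 300 days at 0.85% → €1,223,000 × 0.85% × 300/365 = €8,544.2466
October 28 – December 10, 2002: 44 days at 2.2% → €1,223,000 × 2.2% × 44/365 = €3,243.4630
December 11 – December 31, 2002: 21 days at 3.55% → €1,223,000 × 3.55% × 21/365 = €2,497.9356
Total = €14,285.6452

€14,285.65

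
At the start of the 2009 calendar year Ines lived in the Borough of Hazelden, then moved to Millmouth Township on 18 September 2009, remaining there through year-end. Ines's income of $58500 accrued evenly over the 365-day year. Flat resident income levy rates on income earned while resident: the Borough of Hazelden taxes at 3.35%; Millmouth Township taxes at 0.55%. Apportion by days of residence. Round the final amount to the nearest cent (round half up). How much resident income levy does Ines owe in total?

The Borough of Hazelden, 1 January – 17 September 2009: 260 days → $58500 × 3.35% × 260/365 = $1395.9863
Millmouth Township, 18 September – 31 December 2009: 105 days → $58500 × 0.55% × 105/365 = $92.5582
Total = $1488.5445

$1488.54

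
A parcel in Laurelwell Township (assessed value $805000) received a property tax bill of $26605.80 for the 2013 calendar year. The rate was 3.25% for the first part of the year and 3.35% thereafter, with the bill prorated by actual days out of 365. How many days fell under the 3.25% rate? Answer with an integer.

164 days

Let d = days at the first rate; then 365 − d days at the second rate.
$805000 × [3.25%·d + 3.35%·(365−d)] / 365 = $26605.80
Solving gives d = 164, so the new rate took effect on 14 Jun 2013.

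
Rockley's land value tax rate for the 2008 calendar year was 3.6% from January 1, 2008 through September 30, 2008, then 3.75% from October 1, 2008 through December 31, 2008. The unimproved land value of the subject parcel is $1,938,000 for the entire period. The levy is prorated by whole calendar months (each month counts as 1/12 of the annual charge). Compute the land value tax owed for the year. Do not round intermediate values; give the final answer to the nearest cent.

January 1 – September 30, 2008: 9 months at 3.6% → $1,938,000 × 3.6% × 9/12 = $52,326.0000
October 1 – December 31, 2008: 3 months at 3.75% → $1,938,000 × 3.75% × 3/12 = $18,168.7500
Total = $70,494.7500

$70,494.75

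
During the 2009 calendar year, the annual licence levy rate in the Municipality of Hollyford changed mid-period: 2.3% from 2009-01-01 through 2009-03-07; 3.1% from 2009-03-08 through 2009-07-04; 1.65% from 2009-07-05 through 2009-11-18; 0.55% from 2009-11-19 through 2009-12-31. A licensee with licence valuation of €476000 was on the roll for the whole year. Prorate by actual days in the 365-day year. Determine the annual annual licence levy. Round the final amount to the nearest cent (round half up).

€10046.86

2009-01-01 to 2009-03-07: 66 days at 2.3% → €476000 × 2.3% × 66/365 = €1979.6384
2009-03-08 to 2009-07-04: 119 days at 3.1% → €476000 × 3.1% × 119/365 = €4810.8603
2009-07-05 to 2009-11-18: 137 days at 1.65% → €476000 × 1.65% × 137/365 = €2947.9397
2009-11-19 to 2009-12-31: 43 days at 0.55% → €476000 × 0.55% × 43/365 = €308.4219
Total = €10046.8603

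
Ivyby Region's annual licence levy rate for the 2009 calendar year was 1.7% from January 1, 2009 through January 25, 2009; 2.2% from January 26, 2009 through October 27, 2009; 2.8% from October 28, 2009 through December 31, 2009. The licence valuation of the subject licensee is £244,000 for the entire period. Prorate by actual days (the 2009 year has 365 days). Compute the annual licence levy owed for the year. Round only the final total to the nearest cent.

January 1 – January 25, 2009: 25 days at 1.7% → £244,000 × 1.7% × 25/365 = £284.1096
January 26 – October 27, 2009: 275 days at 2.2% → £244,000 × 2.2% × 275/365 = £4,044.3836
October 28 – December 31, 2009: 65 days at 2.8% → £244,000 × 2.8% × 65/365 = £1,216.6575
Total = £5,545.1507

£5,545.15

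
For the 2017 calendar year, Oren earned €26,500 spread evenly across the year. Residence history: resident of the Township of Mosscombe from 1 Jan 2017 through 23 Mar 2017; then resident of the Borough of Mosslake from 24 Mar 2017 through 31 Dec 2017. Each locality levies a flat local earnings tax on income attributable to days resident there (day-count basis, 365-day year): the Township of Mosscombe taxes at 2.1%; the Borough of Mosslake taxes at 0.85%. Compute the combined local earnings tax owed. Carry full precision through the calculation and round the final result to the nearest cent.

The Township of Mosscombe, 1 Jan – 23 Mar 2017: 82 days → €26,500 × 2.1% × 82/365 = €125.0219
The Borough of Mosslake, 24 Mar – 31 Dec 2017: 283 days → €26,500 × 0.85% × 283/365 = €174.6459
Total = €299.6678

€299.67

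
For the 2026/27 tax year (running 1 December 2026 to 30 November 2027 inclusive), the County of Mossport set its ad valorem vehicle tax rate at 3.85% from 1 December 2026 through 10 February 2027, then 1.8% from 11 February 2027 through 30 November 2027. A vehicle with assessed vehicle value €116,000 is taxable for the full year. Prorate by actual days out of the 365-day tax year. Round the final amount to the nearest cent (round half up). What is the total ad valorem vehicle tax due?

€2,557.08

1 December 2026 – 10 February 2027: 72 days at 3.85% → €116,000 × 3.85% × 72/365 = €880.9644
11 February – 30 November 2027: 293 days at 1.8% → €116,000 × 1.8% × 293/365 = €1,676.1205
Total = €2,557.0849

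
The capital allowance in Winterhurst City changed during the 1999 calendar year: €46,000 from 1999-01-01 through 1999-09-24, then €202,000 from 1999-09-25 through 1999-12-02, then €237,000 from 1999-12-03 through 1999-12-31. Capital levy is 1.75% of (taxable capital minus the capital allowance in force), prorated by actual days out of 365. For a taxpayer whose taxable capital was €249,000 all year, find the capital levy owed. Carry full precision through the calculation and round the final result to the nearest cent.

€2,770.85

1999-01-01 to 1999-09-24: 267 days, exemption €46,000 → (€249,000 − €46,000) × 1.75% × 267/365 = €2,598.6781
1999-09-25 to 1999-12-02: 69 days, exemption €202,000 → (€249,000 − €202,000) × 1.75% × 69/365 = €155.4863
1999-12-03 to 1999-12-31: 29 days, exemption €237,000 → (€249,000 − €237,000) × 1.75% × 29/365 = €16.6849
Total = €2,770.8493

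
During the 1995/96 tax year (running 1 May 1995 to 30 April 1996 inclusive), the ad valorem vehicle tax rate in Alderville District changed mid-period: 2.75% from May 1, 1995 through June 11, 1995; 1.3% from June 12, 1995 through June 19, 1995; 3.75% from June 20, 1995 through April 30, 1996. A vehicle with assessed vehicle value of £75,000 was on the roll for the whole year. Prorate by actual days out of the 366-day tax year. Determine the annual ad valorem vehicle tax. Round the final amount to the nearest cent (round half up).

May 1 – June 11, 1995: 42 days at 2.75% → £75,000 × 2.75% × 42/366 = £236.6803
June 12 – June 19, 1995: 8 days at 1.3% → £75,000 × 1.3% × 8/366 = £21.3115
June 20, 1995 – April 30, 1996: 316 days at 3.75% → £75,000 × 3.75% × 316/366 = £2,428.2787
Total = £2,686.2705

£2,686.27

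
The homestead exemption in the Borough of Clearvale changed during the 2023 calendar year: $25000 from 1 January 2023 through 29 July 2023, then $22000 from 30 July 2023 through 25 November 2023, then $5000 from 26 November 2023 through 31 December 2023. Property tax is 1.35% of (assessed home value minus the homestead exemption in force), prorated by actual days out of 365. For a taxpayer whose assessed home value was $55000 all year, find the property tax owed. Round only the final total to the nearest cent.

$444.83

1 January – 29 July 2023: 210 days, exemption $25000 → ($55000 − $25000) × 1.35% × 210/365 = $233.0137
30 July – 25 November 2023: 119 days, exemption $22000 → ($55000 − $22000) × 1.35% × 119/365 = $145.2452
26 November – 31 December 2023: 36 days, exemption $5000 → ($55000 − $5000) × 1.35% × 36/365 = $66.5753
Total = $444.8342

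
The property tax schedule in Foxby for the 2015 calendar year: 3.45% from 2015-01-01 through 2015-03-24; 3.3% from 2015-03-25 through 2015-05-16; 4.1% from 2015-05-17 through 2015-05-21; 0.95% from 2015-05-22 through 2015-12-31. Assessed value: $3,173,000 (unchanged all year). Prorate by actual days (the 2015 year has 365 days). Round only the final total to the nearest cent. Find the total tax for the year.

2015-01-01 to 2015-03-24: 83 days at 3.45% → $3,173,000 × 3.45% × 83/365 = $24,892.8370
2015-03-25 to 2015-05-16: 53 days at 3.3% → $3,173,000 × 3.3% × 53/365 = $15,204.3205
2015-05-17 to 2015-05-21: 5 days at 4.1% → $3,173,000 × 4.1% × 5/365 = $1,782.0959
2015-05-22 to 2015-12-31: 224 days at 0.95% → $3,173,000 × 0.95% × 224/365 = $18,499.0247
Total = $60,378.2781

$60,378.28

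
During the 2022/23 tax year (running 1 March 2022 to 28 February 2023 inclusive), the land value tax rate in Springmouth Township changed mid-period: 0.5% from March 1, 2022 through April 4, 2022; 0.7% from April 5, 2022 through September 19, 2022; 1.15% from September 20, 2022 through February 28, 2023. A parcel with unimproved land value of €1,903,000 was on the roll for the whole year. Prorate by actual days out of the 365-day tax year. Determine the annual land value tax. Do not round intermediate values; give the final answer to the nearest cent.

March 1 – April 4, 2022: 35 days at 0.5% → €1,903,000 × 0.5% × 35/365 = €912.3973
April 5 – September 19, 2022: 168 days at 0.7% → €1,903,000 × 0.7% × 168/365 = €6,131.3096
September 20, 2022 – February 28, 2023: 162 days at 1.15% → €1,903,000 × 1.15% × 162/365 = €9,713.1205
Total = €16,756.8274

€16,756.83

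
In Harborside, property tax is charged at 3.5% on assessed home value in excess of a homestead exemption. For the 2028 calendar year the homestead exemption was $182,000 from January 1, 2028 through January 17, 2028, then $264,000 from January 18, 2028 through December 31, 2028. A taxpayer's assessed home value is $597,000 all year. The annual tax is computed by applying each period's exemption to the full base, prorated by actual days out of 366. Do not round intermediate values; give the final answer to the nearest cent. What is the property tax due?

$11,788.31

January 1 – January 17, 2028: 17 days, exemption $182,000 → ($597,000 − $182,000) × 3.5% × 17/366 = $674.6585
January 18 – December 31, 2028: 349 days, exemption $264,000 → ($597,000 − $264,000) × 3.5% × 349/366 = $11,113.6475
Total = $11,788.3060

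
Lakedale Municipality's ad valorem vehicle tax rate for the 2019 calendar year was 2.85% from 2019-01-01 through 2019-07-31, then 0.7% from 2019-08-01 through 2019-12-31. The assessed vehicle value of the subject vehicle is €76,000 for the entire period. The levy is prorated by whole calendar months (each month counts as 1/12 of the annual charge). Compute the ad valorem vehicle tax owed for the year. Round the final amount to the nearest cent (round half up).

€1,485.17

2019-01-01 to 2019-07-31: 7 months at 2.85% → €76,000 × 2.85% × 7/12 = €1,263.5000
2019-08-01 to 2019-12-31: 5 months at 0.7% → €76,000 × 0.7% × 5/12 = €221.6667
Total = €1,485.1667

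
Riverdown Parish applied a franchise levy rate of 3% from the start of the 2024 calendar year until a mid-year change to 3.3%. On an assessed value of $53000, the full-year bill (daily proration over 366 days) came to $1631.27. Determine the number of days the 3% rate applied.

Let d = days at the first rate; then 366 − d days at the second rate.
$53000 × [3%·d + 3.3%·(366−d)] / 366 = $1631.27
Solving gives d = 271, so the new rate took effect on 28 Sep 2024.

271 days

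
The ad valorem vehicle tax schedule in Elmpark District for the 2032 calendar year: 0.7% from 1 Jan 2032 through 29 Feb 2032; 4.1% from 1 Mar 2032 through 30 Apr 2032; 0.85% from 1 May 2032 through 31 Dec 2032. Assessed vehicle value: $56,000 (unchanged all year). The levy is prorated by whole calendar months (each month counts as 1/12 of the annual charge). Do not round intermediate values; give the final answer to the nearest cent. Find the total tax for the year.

1 Jan – 29 Feb 2032: 2 months at 0.7% → $56,000 × 0.7% × 2/12 = $65.3333
1 Mar – 30 Apr 2032: 2 months at 4.1% → $56,000 × 4.1% × 2/12 = $382.6667
1 May – 31 Dec 2032: 8 months at 0.85% → $56,000 × 0.85% × 8/12 = $317.3333
Total = $765.3333

$765.33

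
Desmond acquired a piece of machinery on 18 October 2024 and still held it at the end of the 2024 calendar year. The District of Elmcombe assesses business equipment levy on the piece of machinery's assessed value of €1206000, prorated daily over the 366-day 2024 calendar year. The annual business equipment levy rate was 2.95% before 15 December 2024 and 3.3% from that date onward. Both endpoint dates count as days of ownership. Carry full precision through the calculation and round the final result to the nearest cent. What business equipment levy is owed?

18 October – 14 December 2024: 58 days at 2.95% → €1206000 × 2.95% × 58/366 = €5637.8852
15 December – 31 December 2024: 17 days at 3.3% → €1206000 × 3.3% × 17/366 = €1848.5410
Total = €7486.4262

€7486.43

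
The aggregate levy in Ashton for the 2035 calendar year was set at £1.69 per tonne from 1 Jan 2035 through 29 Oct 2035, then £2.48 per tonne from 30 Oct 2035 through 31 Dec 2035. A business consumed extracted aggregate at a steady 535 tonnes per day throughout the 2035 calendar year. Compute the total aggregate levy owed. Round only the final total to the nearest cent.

1 Jan – 29 Oct 2035: 302 days × 535 tonnes/day = 161,570 tonnes at £1.69/tonne → £273,053.30
30 Oct – 31 Dec 2035: 63 days × 535 tonnes/day = 33,705 tonnes at £2.48/tonne → £83,588.40

£356,641.70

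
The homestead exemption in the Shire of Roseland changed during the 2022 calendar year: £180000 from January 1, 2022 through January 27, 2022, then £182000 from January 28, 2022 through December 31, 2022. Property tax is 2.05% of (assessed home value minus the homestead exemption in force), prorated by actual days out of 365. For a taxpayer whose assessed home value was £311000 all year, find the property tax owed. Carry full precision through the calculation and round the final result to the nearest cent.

January 1 – January 27, 2022: 27 days, exemption £180000 → (£311000 − £180000) × 2.05% × 27/365 = £198.6534
January 28 – December 31, 2022: 338 days, exemption £182000 → (£311000 − £182000) × 2.05% × 338/365 = £2448.8795
Total = £2647.5329

£2647.53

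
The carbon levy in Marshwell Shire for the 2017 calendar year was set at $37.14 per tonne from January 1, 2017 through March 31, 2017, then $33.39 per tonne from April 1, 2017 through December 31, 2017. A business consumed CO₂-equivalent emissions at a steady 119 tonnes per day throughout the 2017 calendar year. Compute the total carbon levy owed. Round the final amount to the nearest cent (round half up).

$1,490,457.15

January 1 – March 31, 2017: 90 days × 119 tonnes/day = 10,710 tonnes at $37.14/tonne → $397,769.40
April 1 – December 31, 2017: 275 days × 119 tonnes/day = 32,725 tonnes at $33.39/tonne → $1,092,687.75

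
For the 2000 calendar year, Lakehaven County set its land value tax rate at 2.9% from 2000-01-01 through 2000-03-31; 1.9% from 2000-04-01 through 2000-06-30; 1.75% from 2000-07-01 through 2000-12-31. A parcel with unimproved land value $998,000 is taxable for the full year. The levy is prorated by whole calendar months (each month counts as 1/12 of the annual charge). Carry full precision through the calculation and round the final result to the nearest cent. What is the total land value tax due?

$20,708.50

2000-01-01 to 2000-03-31: 3 months at 2.9% → $998,000 × 2.9% × 3/12 = $7,235.5000
2000-04-01 to 2000-06-30: 3 months at 1.9% → $998,000 × 1.9% × 3/12 = $4,740.5000
2000-07-01 to 2000-12-31: 6 months at 1.75% → $998,000 × 1.75% × 6/12 = $8,732.5000
Total = $20,708.5000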